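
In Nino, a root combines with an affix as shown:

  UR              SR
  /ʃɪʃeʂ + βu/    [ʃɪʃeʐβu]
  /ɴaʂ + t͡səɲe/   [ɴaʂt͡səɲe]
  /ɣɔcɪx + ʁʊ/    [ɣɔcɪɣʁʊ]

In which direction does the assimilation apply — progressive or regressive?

Comparing underlying and surface forms, /ʂ/ → [ʐ] is the alternation; the neighbouring /β/ is constant.
The change voiceless → voiced matches the voicing of the following /β/, identifying this as voicing assimilation.
The same holds elsewhere in the data: /x/ → [ɣ] before /ʁ/ (voiceless → voiced, matching voiced) — only voicing changes, and always toward the following segment.
Nothing changes in [ɴaʂt͡səɲe]: there the adjacent consonants already agree in voicing (/ʂ/ and /t͡s/ are both voiceless), so this form is consistent with the same rule.
Since the segment that changes precedes the conditioning segment, the assimilation is regressive.

regressive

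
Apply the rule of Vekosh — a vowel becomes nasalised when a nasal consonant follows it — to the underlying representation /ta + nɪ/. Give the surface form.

/a/ sits next to the nasal /n/ and is therefore nasalised to [ã].

[tãnɪ]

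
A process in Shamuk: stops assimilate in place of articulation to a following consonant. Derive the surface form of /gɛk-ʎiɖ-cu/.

/k/ is a voiceless velar stop. The following trigger /ʎ/ is palatal, so /k/ must become palatal as well.
The voiceless palatal stop is [c], so /k/ → [c].
At the second juncture, /ɖ/ likewise becomes [ɟ] adjacent to /c/.

[gɛcʎiɟcu]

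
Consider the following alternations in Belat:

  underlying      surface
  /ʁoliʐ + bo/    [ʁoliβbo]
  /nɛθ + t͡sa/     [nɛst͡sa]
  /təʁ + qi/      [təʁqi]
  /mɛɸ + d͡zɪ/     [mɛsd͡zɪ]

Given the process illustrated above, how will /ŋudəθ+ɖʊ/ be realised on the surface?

[ŋudəʂɖʊ]

The data show regressive place assimilation: /ʐ/ → [β] before /b/; /θ/ → [s] before /t͡s/; /ɸ/ → [s] before /d͡z/. In each pair only place changes, matching the following consonant, while manner and voice stay constant.
Nothing changes in [təʁqi]: there the adjacent consonants already agree in place (/ʁ/ and /q/ are both uvular), so this form is consistent with the same rule.
/θ/ is a voiceless dental fricative. The following trigger /ɖ/ is retroflex, so /θ/ must become retroflex as well.
The voiceless retroflex fricative is [ʂ], so /θ/ → [ʂ].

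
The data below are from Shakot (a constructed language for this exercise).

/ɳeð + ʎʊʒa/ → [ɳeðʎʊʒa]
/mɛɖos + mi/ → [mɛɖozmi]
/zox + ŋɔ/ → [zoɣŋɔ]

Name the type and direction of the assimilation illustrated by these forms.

regressive voicing assimilation

Comparing underlying and surface forms, /s/ → [z] is the alternation; the neighbouring /m/ is constant.
The change voiceless → voiced matches the voicing of the following /m/, identifying this as voicing assimilation.
Place and manner are unchanged, so the assimilation is partial, not total.
Checking the remaining alternation: /x/ → [ɣ] before /ŋ/ (voiceless → voiced, matching voiced) — only voicing changes, and always toward the following segment.
Nothing changes in [ɳeðʎʊʒa]: there the adjacent consonants already agree in voicing (/ð/ and /ʎ/ are both voiced), so this form is consistent with the same rule.
The trigger is the following segment, so the direction is regressive (anticipatory).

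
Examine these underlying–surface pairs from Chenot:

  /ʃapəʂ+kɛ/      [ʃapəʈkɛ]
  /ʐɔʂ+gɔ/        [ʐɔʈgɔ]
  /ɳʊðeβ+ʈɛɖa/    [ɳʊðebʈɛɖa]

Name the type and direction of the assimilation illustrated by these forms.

Underlying /ʂ/ is realised as [ʈ] next to /k/; /k/ itself does not change.
/ʂ/ is a fricative while /k/ is a stop; the output [ʈ] is a stop, matching the trigger — so the feature that spreads is manner.
Place and voice are unchanged, so the assimilation is partial, not total.
The same holds elsewhere in the data: /ʂ/ → [ʈ] before /g/ (fricative → stop, matching a stop); /β/ → [b] before /ʈ/ (fricative → stop, matching a stop) — only manner changes, and always toward the following segment.
Since the segment that changes precedes the conditioning segment, the assimilation is regressive.

regressive manner assimilation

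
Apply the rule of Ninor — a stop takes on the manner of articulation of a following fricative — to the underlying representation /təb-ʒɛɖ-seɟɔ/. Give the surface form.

The rule targets /b/ (voiced bilabial stop), which sits before the trigger /ʒ/ (fricative).
A voiced bilabial fricative is [β], so the surface segment is [β].
At the second juncture, /ɖ/ likewise becomes [ʐ] adjacent to /s/.

[təβʒɛʐseɟɔ]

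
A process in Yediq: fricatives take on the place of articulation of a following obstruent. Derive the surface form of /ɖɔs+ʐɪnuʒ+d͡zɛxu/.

/s/ is a voiceless alveolar fricative. The following trigger /ʐ/ is retroflex, so /s/ must become retroflex as well.
A voiceless retroflex fricative is [ʂ], so the surface segment is [ʂ].
At the second juncture, /ʒ/ likewise becomes [z] adjacent to /d͡z/.

[ɖɔʂʐɪnuzd͡zɛxu]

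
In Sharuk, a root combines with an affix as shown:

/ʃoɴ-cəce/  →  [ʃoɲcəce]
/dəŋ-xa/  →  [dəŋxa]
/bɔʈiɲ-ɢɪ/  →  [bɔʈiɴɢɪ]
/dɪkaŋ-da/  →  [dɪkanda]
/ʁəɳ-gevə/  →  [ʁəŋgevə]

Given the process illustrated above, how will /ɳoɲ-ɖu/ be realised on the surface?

[ɳoɳɖu]

The data show regressive place assimilation: /ɴ/ → [ɲ] before /c/; /ɲ/ → [ɴ] before /ɢ/; /ŋ/ → [n] before /d/; /ɳ/ → [ŋ] before /g/. In each pair only place changes, matching the following consonant, while manner and voice stay constant.
No alternation appears in [dəŋxa]: there the adjacent consonants already agree in place (/ŋ/ and /x/ are both velar), so this form is consistent with the same rule.
The rule targets /ɲ/ (voiced palatal nasal), which sits before the trigger /ɖ/ (retroflex).
Changing only its place to retroflex gives [ɳ] — the voiced retroflex nasal.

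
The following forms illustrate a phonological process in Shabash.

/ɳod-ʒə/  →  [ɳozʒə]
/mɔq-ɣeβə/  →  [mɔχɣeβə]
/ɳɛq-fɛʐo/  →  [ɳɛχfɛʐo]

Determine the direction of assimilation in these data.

regressive

Comparing underlying and surface forms, /d/ → [z] is the alternation; the neighbouring /ʒ/ is constant.
/d/ is a stop while /ʒ/ is a fricative; the output [z] is a fricative, matching the trigger — so the feature that spreads is manner.
Checking the remaining alternations: /q/ → [χ] before /ɣ/ (stop → fricative, matching a fricative); /q/ → [χ] before /f/ (stop → fricative, matching a fricative) — only manner changes, and always toward the following segment.
The trigger is the following segment, so the direction is regressive (anticipatory).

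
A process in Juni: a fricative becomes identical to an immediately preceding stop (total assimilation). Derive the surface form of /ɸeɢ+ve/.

/v/ is the segment targeted by the rule; it sits immediately after /ɢ/, so it assimilates completely and surfaces as [ɢ].

[ɸeɢɢe]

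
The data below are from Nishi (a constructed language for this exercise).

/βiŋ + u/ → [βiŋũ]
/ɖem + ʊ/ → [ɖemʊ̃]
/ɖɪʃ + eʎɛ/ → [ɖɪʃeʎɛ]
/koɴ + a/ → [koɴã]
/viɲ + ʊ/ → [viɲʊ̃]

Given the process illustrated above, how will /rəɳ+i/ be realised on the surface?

[rəɳĩ]

The data show progressive nasality assimilation (vowel nasalisation): /u/ → [ũ] after /ŋ/; /ʊ/ → [ʊ̃] after /m/; /a/ → [ã] after /ɴ/; /ʊ/ → [ʊ̃] after /ɲ/ — a vowel is nasalised by an immediately preceding nasal consonant.
No change occurs in [ɖɪʃeʎɛ] because the vowel at the boundary is adjacent to an oral consonant, not a nasal (/e/ next to /ʃ/).
The vowel /i/ is adjacent to the preceding nasal /ɳ/, so it acquires [+nasal] and surfaces as [ĩ].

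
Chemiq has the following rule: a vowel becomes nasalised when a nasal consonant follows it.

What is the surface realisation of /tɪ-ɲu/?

[tɪ̃ɲu]

/ɪ/ sits next to the nasal /ɲ/ and is therefore nasalised to [ɪ̃].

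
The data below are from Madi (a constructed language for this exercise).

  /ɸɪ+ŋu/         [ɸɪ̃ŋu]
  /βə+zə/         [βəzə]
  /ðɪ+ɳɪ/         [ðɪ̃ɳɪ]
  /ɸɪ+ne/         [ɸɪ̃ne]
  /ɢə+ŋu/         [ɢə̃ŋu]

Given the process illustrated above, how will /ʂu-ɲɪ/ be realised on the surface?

The data show regressive nasality assimilation (vowel nasalisation): /ɪ/ → [ɪ̃] before /ŋ/; /ɪ/ → [ɪ̃] before /ɳ/; /ɪ/ → [ɪ̃] before /n/; /ə/ → [ə̃] before /ŋ/ — a vowel is nasalised by an immediately following nasal consonant.
No change occurs in [βəzə] because the vowel at the boundary is adjacent to an oral consonant, not a nasal (/ə/ next to /z/).
/u/ sits next to the nasal /ɲ/ and is therefore nasalised to [ũ].

[ʂũɲɪ]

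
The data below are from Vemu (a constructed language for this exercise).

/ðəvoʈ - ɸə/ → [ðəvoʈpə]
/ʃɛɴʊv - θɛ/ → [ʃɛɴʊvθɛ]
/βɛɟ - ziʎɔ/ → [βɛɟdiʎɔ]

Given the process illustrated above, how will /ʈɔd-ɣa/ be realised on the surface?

[ʈɔdga]

The data show progressive manner assimilation: /ɸ/ → [p] after /ʈ/; /z/ → [d] after /ɟ/. In each pair only manner changes, matching the preceding consonant, while place and voice stay constant.
Nothing changes in [ʃɛɴʊvθɛ]: there the adjacent consonants already agree in manner (/θ/ and /v/ are both fricatives), so this form is consistent with the same rule.
/ɣ/ is a voiced velar fricative. The preceding trigger /d/ is a stop, so /ɣ/ must become a stop as well.
A voiced velar stop is [g], so the surface segment is [g].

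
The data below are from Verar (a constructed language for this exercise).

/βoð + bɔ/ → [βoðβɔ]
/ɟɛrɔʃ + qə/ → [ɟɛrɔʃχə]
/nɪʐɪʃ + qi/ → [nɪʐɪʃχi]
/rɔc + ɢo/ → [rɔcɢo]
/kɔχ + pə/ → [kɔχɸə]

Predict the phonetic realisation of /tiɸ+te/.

The data show progressive manner assimilation: /b/ → [β] after /ð/; /q/ → [χ] after /ʃ/; /p/ → [ɸ] after /χ/. In each pair only manner changes, matching the preceding consonant, while place and voice stay constant.
No alternation appears in [rɔcɢo]: there the adjacent consonants already agree in manner (/ɢ/ and /c/ are both stops), so this form is consistent with the same rule.
The rule targets /t/ (voiceless alveolar stop), which sits after the trigger /ɸ/ (fricative).
Changing only its manner to fricative gives [s] — the voiceless alveolar fricative.

[tiɸse]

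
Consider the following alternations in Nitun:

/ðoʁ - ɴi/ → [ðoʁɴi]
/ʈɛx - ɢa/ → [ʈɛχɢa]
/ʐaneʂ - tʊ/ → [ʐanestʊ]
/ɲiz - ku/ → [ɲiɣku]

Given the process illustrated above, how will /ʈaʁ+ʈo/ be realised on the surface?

The data show regressive place assimilation: /x/ → [χ] before /ɢ/; /ʂ/ → [s] before /t/; /z/ → [ɣ] before /k/. In each pair only place changes, matching the following consonant, while manner and voice stay constant.
Nothing changes in [ðoʁɴi]: there the adjacent consonants already agree in place (/ʁ/ and /ɴ/ are both uvular), so this form is consistent with the same rule.
/ʁ/ is a voiced uvular fricative. The following trigger /ʈ/ is retroflex, so /ʁ/ must become retroflex as well.
Changing only its place to retroflex gives [ʐ] — the voiced retroflex fricative.

[ʈaʐʈo]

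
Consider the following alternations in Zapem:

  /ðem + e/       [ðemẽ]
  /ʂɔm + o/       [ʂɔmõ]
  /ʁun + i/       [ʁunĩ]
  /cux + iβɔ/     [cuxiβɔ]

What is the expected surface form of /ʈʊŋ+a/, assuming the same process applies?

[ʈʊŋã]

The data show progressive nasality assimilation (vowel nasalisation): /e/ → [ẽ] after /m/; /o/ → [õ] after /m/; /i/ → [ĩ] after /n/ — a vowel is nasalised by an immediately preceding nasal consonant.
No change occurs in [cuxiβɔ] because the vowel at the boundary is adjacent to an oral consonant, not a nasal (/i/ next to /x/).
The vowel /a/ is adjacent to the preceding nasal /ŋ/, so it acquires [+nasal] and surfaces as [ã].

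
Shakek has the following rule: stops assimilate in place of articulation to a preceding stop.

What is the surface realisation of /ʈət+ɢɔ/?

The rule targets /ɢ/ (voiced uvular stop), which sits after the trigger /t/ (alveolar).
The voiced alveolar stop is [d], so /ɢ/ → [d].

[ʈətdɔ]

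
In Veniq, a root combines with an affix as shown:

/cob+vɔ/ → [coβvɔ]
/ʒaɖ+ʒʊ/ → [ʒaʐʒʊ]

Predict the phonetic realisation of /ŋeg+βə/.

The data show regressive manner assimilation: /b/ → [β] before /v/; /ɖ/ → [ʐ] before /ʒ/. In each pair only manner changes, matching the following consonant, while place and voice stay constant.
The rule targets /g/ (voiced velar stop), which sits before the trigger /β/ (fricative).
The voiced velar fricative is [ɣ], so /g/ → [ɣ].

[ŋeɣβə]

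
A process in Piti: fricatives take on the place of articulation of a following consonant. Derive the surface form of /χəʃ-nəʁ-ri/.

[χəsnəzri]

/ʃ/ is a voiceless postalveolar fricative. The following trigger /n/ is alveolar, so /ʃ/ must become alveolar as well.
Changing only its place to alveolar gives [s] — the voiceless alveolar fricative.
At the second juncture, /ʁ/ likewise becomes [z] adjacent to /r/.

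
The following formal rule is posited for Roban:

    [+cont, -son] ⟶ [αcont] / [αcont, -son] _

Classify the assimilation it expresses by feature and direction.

The rule copies [cont] (continuancy) from the environment onto the target fricatives; since [±cont] encodes the stop/fricative manner contrast, the assimilating dimension is manner.
Since the environment is written before the underscore, the trigger precedes the target; the direction is progressive.

progressive manner assimilation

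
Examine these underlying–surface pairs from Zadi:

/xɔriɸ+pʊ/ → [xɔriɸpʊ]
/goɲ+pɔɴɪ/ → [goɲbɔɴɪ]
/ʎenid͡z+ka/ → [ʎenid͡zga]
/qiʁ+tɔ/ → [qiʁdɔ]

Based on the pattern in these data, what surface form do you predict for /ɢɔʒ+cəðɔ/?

The data show progressive voicing assimilation: /p/ → [b] after /ɲ/; /k/ → [g] after /d͡z/; /t/ → [d] after /ʁ/. In each pair only voicing changes, matching the preceding consonant, while place and manner stay constant.
No alternation appears in [xɔriɸpʊ]: there the adjacent consonants already agree in voicing (/p/ and /ɸ/ are both voiceless), so this form is consistent with the same rule.
The rule targets /c/ (voiceless palatal stop), which sits after the trigger /ʒ/ (voiced).
A voiced palatal stop is [ɟ], so the surface segment is [ɟ].

[ɢɔʒɟəðɔ]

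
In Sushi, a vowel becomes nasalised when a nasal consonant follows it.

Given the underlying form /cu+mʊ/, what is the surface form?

/u/ sits next to the nasal /m/ and is therefore nasalised to [ũ].

[cũmʊ]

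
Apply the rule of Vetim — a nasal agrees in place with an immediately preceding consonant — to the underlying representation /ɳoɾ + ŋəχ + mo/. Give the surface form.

[ɳoɾnəχɴo]

/ŋ/ is a voiced velar nasal. The preceding trigger /ɾ/ is alveolar, so /ŋ/ must become alveolar as well.
A voiced alveolar nasal is [n], so the surface segment is [n].
The same rule applies at the second boundary: /m/ → [ɴ] next to /χ/.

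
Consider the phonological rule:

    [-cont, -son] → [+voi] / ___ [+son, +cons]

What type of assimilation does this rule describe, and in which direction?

The target ([-cont, -son], stops) acquires [+voi] next to a sonorant consonant ([+son, +cons]) — it takes on the voicing of its neighbour, so the feature that spreads is voicing.
The conditioning segment sits to the right of the focus bar, meaning the trigger follows the segment that changes — regressive assimilation.

regressive voicing assimilation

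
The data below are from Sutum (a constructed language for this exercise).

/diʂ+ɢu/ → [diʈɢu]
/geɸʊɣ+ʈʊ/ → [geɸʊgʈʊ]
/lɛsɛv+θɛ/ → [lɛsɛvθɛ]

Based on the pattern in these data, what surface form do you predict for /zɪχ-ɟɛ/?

The data show regressive manner assimilation: /ʂ/ → [ʈ] before /ɢ/; /ɣ/ → [g] before /ʈ/. In each pair only manner changes, matching the following consonant, while place and voice stay constant.
Nothing changes in [lɛsɛvθɛ]: there the adjacent consonants already agree in manner (/v/ and /θ/ are both fricatives), so this form is consistent with the same rule.
The rule targets /χ/ (voiceless uvular fricative), which sits before the trigger /ɟ/ (stop).
Changing only its manner to stop gives [q] — the voiceless uvular stop.

[zɪqɟɛ]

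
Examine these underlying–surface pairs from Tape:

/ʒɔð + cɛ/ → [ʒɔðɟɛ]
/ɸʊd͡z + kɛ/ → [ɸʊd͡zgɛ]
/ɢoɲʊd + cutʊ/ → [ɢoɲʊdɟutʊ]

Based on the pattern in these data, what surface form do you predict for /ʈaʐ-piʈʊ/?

[ʈaʐbiʈʊ]

The data show progressive voicing assimilation: /c/ → [ɟ] after /ð/; /k/ → [g] after /d͡z/; /c/ → [ɟ] after /d/. In each pair only voicing changes, matching the preceding consonant, while place and manner stay constant.
/p/ is a voiceless bilabial stop. The preceding trigger /ʐ/ is voiced, so /p/ must become voiced as well.
The voiced bilabial stop is [b], so /p/ → [b].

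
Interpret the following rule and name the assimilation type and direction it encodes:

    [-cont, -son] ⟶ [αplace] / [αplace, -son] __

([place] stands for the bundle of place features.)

progressive place assimilation

The rule copies the place features (abbreviated [place]) from the environment onto the target, so the assimilating feature is place.
Since the environment is written before the underscore, the trigger precedes the target; the direction is progressive.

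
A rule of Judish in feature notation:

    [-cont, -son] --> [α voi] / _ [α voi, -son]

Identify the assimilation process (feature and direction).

regressive voicing assimilation

The rule copies [voi] from the environment onto the target, so the assimilating feature is voicing.
Since the environment is written after the underscore, the trigger follows the target; the direction is regressive.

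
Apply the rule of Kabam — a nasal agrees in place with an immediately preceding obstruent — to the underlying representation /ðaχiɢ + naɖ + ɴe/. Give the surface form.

/n/ is a voiced alveolar nasal. The preceding trigger /ɢ/ is uvular, so /n/ must become uvular as well.
Changing only its place to uvular gives [ɴ] — the voiced uvular nasal.
The same rule applies at the second boundary: /ɴ/ → [ɳ] next to /ɖ/.

[ðaχiɢɴaɖɳe]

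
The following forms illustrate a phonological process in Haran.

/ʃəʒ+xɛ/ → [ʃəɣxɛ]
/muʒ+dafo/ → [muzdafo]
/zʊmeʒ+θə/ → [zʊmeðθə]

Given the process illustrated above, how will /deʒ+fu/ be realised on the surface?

The data show regressive place assimilation: /ʒ/ → [ɣ] before /x/; /ʒ/ → [z] before /d/; /ʒ/ → [ð] before /θ/. In each pair only place changes, matching the following consonant, while manner and voice stay constant.
/ʒ/ is a voiced postalveolar fricative. The following trigger /f/ is labiodental, so /ʒ/ must become labiodental as well.
Changing only its place to labiodental gives [v] — the voiced labiodental fricative.

[devfu]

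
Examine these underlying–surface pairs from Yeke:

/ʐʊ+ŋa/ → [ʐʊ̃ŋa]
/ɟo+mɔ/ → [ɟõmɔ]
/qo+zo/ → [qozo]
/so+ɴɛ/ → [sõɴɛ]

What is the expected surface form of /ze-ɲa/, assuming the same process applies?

[zẽɲa]

The data show regressive nasality assimilation (vowel nasalisation): /ʊ/ → [ʊ̃] before /ŋ/; /o/ → [õ] before /m/; /o/ → [õ] before /ɴ/ — a vowel is nasalised by an immediately following nasal consonant.
No change occurs in [qozo] because the vowel at the boundary is adjacent to an oral consonant, not a nasal (/o/ next to /z/).
The vowel /e/ is adjacent to the following nasal /ɲ/, so it acquires [+nasal] and surfaces as [ẽ].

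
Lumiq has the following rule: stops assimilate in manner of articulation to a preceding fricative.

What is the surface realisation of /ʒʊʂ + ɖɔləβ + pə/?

[ʒʊʂʐɔləβɸə]

The rule targets /ɖ/ (voiced retroflex stop), which sits after the trigger /ʂ/ (fricative).
A voiced retroflex fricative is [ʐ], so the surface segment is [ʐ].
The same rule applies at the second boundary: /p/ → [ɸ] next to /β/.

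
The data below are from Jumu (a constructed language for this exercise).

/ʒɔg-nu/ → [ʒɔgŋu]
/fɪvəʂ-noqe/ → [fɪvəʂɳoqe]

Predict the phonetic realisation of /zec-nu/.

[zecɲu]

The data show progressive place assimilation: /n/ → [ŋ] after /g/; /n/ → [ɳ] after /ʂ/. In each pair only place changes, matching the preceding consonant, while manner and voice stay constant.
/n/ is a voiced alveolar nasal. The preceding trigger /c/ is palatal, so /n/ must become palatal as well.
Changing only its place to palatal gives [ɲ] — the voiced palatal nasal.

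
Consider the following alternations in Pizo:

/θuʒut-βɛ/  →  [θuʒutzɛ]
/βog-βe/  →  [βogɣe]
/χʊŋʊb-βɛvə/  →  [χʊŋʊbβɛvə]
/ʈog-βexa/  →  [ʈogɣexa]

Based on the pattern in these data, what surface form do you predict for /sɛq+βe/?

[sɛqʁe]

The data show progressive place assimilation: /β/ → [z] after /t/; /β/ → [ɣ] after /g/. In each pair only place changes, matching the preceding consonant, while manner and voice stay constant.
No alternation appears in [χʊŋʊbβɛvə]: there the adjacent consonants already agree in place (/β/ and /b/ are both bilabial), so this form is consistent with the same rule.
The rule targets /β/ (voiced bilabial fricative), which sits after the trigger /q/ (uvular).
The voiced uvular fricative is [ʁ], so /β/ → [ʁ].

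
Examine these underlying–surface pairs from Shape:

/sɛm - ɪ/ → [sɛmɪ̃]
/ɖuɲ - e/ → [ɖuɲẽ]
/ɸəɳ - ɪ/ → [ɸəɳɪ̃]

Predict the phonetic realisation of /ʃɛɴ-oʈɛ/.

The data show progressive nasality assimilation (vowel nasalisation): /ɪ/ → [ɪ̃] after /m/; /e/ → [ẽ] after /ɲ/; /ɪ/ → [ɪ̃] after /ɳ/ — a vowel is nasalised by an immediately preceding nasal consonant.
/o/ sits next to the nasal /ɴ/ and is therefore nasalised to [õ].

[ʃɛɴõʈɛ]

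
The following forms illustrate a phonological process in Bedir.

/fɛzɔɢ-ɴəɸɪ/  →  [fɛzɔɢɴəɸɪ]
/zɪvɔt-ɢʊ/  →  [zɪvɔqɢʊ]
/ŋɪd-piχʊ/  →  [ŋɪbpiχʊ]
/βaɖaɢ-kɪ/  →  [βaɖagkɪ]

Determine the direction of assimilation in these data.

regressive

The segment that alternates is /t/, which surfaces as [q] when adjacent to /ɢ/.
The change alveolar → uvular matches the place of the following /ɢ/, identifying this as place assimilation.
The other alternating forms pattern the same way: /d/ → [b] before /p/ (alveolar → bilabial, matching bilabial); /ɢ/ → [g] before /k/ (uvular → velar, matching velar) — only place changes, and always toward the following segment.
Nothing changes in [fɛzɔɢɴəɸɪ]: there the adjacent consonants already agree in place (/ɢ/ and /ɴ/ are both uvular), so this form is consistent with the same rule.
Since the segment that changes precedes the conditioning segment, the assimilation is regressive.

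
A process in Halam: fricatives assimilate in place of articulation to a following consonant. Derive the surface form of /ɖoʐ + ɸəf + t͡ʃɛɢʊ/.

The rule targets /ʐ/ (voiced retroflex fricative), which sits before the trigger /ɸ/ (bilabial).
The voiced bilabial fricative is [β], so /ʐ/ → [β].
The same rule applies at the second boundary: /f/ → [ʃ] next to /t͡ʃ/.

[ɖoβɸəʃt͡ʃɛɢʊ]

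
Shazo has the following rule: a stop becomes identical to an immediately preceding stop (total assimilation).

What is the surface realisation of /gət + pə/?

/p/ is the segment targeted by the rule; it sits immediately after /t/, so it assimilates completely and surfaces as [t].

[gəttə]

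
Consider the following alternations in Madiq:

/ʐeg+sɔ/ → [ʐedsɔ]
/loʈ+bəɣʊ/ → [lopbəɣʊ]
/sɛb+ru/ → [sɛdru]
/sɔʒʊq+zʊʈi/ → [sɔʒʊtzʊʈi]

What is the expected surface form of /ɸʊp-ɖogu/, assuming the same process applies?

[ɸʊʈɖogu]

The data show regressive place assimilation: /g/ → [d] before /s/; /ʈ/ → [p] before /b/; /b/ → [d] before /r/; /q/ → [t] before /z/. In each pair only place changes, matching the following consonant, while manner and voice stay constant.
/p/ is a voiceless bilabial stop. The following trigger /ɖ/ is retroflex, so /p/ must become retroflex as well.
A voiceless retroflex stop is [ʈ], so the surface segment is [ʈ].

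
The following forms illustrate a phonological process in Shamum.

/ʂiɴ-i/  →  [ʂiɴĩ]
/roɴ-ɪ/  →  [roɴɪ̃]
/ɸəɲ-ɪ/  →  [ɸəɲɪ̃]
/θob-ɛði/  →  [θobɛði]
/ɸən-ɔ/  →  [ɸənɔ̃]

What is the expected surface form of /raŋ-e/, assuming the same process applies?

The data show progressive nasality assimilation (vowel nasalisation): /i/ → [ĩ] after /ɴ/; /ɪ/ → [ɪ̃] after /ɴ/; /ɪ/ → [ɪ̃] after /ɲ/; /ɔ/ → [ɔ̃] after /n/ — a vowel is nasalised by an immediately preceding nasal consonant.
No change occurs in [θobɛði] because the vowel at the boundary is adjacent to an oral consonant, not a nasal (/ɛ/ next to /b/).
/e/ sits next to the nasal /ŋ/ and is therefore nasalised to [ẽ].

[raŋẽ]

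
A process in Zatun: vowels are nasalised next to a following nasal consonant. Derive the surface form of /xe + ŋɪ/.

[xẽŋɪ]

The vowel /e/ is adjacent to the following nasal /ŋ/, so it acquires [+nasal] and surfaces as [ẽ].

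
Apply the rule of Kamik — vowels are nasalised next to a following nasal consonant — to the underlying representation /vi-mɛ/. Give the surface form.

[vĩmɛ]

The vowel /i/ is adjacent to the following nasal /m/, so it acquires [+nasal] and surfaces as [ĩ].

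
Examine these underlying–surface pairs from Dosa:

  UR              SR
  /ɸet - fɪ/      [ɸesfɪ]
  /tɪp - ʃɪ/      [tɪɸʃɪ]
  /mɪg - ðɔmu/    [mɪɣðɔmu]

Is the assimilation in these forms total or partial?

Comparing underlying and surface forms, /t/ → [s] is the alternation; the neighbouring /f/ is constant.
/t/ is a stop while /f/ is a fricative; the output [s] is a fricative, matching the trigger — so the feature that spreads is manner.
Place and voice are unchanged, so the assimilation is partial, not total.
The other alternating forms pattern the same way: /p/ → [ɸ] before /ʃ/ (stop → fricative, matching a fricative); /g/ → [ɣ] before /ð/ (stop → fricative, matching a fricative) — only manner changes, and always toward the following segment.

partial assimilation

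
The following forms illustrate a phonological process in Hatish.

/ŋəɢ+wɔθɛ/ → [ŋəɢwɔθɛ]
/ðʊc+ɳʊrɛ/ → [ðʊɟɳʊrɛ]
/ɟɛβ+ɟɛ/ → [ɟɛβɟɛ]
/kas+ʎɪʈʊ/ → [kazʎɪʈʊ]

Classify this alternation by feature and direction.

Comparing underlying and surface forms, /c/ → [ɟ] is the alternation; the neighbouring /ɳ/ is constant.
/c/ is voiceless while /ɳ/ is voiced; the output [ɟ] is voiced, matching the trigger — so the feature that spreads is voicing.
Place and manner are unchanged, so the assimilation is partial, not total.
Checking the remaining alternation: /s/ → [z] before /ʎ/ (voiceless → voiced, matching voiced) — only voicing changes, and always toward the following segment.
No alternation appears in [ŋəɢwɔθɛ], [ɟɛβɟɛ]: there the adjacent consonants already agree in voicing (/ɢ/ and /w/ are both voiced; /β/ and /ɟ/ are both voiced), so these forms are consistent with the same rule.
The trigger is the following segment, so the direction is regressive (anticipatory).

regressive voicing assimilation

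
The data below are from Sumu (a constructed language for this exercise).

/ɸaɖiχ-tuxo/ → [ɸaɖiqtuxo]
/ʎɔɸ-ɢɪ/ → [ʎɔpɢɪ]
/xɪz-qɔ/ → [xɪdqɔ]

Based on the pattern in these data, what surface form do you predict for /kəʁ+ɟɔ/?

The data show regressive manner assimilation: /χ/ → [q] before /t/; /ɸ/ → [p] before /ɢ/; /z/ → [d] before /q/. In each pair only manner changes, matching the following consonant, while place and voice stay constant.
The rule targets /ʁ/ (voiced uvular fricative), which sits before the trigger /ɟ/ (stop).
The voiced uvular stop is [ɢ], so /ʁ/ → [ɢ].

[kəɢɟɔ]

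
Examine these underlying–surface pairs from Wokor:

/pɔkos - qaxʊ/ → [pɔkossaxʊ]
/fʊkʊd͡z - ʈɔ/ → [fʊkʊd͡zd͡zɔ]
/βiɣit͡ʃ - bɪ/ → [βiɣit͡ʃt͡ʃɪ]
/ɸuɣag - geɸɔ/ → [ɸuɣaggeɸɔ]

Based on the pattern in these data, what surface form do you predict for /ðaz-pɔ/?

[ðazzɔ]

The data show progressive total assimilation (/q/ → [s] after /s/; /ʈ/ → [d͡z] after /d͡z/; /b/ → [t͡ʃ] after /t͡ʃ/): in every case the target segment becomes identical to its preceding neighbour, copying more than a single feature.
In [ɸuɣaggeɸɔ] the two consonants at the boundary are already identical (/g/ + /g/), so the rule applies vacuously and nothing changes.
/p/ is the segment targeted by the rule; it sits immediately after /z/, so it assimilates completely and surfaces as [z].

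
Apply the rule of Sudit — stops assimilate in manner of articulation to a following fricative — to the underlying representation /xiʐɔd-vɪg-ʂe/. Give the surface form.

[xiʐɔzvɪɣʂe]

The rule targets /d/ (voiced alveolar stop), which sits before the trigger /v/ (fricative).
The voiced alveolar fricative is [z], so /d/ → [z].
At the second juncture, /g/ likewise becomes [ɣ] adjacent to /ʂ/.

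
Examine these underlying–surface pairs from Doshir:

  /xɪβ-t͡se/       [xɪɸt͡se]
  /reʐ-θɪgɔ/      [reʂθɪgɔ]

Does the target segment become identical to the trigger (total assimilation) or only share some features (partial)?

The segment that alternates is /β/, which surfaces as [ɸ] when adjacent to /t͡s/.
The change voiced → voiceless matches the voicing of the following /t͡s/, identifying this as voicing assimilation.
Place and manner are unchanged, so the assimilation is partial, not total.
Checking the remaining alternation: /ʐ/ → [ʂ] before /θ/ (voiced → voiceless, matching voiceless) — only voicing changes, and always toward the following segment.

partial assimilation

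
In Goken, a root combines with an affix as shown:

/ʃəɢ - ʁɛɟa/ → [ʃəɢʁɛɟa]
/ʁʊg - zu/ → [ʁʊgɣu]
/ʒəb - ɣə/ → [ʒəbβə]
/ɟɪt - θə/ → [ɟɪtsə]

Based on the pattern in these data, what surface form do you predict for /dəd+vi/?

The data show progressive place assimilation: /z/ → [ɣ] after /g/; /ɣ/ → [β] after /b/; /θ/ → [s] after /t/. In each pair only place changes, matching the preceding consonant, while manner and voice stay constant.
Nothing changes in [ʃəɢʁɛɟa]: there the adjacent consonants already agree in place (/ʁ/ and /ɢ/ are both uvular), so this form is consistent with the same rule.
The rule targets /v/ (voiced labiodental fricative), which sits after the trigger /d/ (alveolar).
Changing only its place to alveolar gives [z] — the voiced alveolar fricative.

[dədzi]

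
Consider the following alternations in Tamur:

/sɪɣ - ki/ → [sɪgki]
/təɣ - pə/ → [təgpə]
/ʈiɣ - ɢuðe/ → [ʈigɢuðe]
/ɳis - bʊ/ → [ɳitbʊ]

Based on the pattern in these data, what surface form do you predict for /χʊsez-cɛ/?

[χʊsedcɛ]

The data show regressive manner assimilation: /ɣ/ → [g] before /k/; /ɣ/ → [g] before /p/; /ɣ/ → [g] before /ɢ/; /s/ → [t] before /b/. In each pair only manner changes, matching the following consonant, while place and voice stay constant.
The rule targets /z/ (voiced alveolar fricative), which sits before the trigger /c/ (stop).
The voiced alveolar stop is [d], so /z/ → [d].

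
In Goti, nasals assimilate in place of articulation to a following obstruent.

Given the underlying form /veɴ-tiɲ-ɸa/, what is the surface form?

[ventimɸa]

The rule targets /ɴ/ (voiced uvular nasal), which sits before the trigger /t/ (alveolar).
The voiced alveolar nasal is [n], so /ɴ/ → [n].
At the second juncture, /ɲ/ likewise becomes [m] adjacent to /ɸ/.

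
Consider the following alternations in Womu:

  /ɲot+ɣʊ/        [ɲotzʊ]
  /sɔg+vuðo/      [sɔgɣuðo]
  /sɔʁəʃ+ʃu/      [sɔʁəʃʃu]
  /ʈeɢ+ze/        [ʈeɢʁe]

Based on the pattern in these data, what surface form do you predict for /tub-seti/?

The data show progressive place assimilation: /ɣ/ → [z] after /t/; /v/ → [ɣ] after /g/; /z/ → [ʁ] after /ɢ/. In each pair only place changes, matching the preceding consonant, while manner and voice stay constant.
Nothing changes in [sɔʁəʃʃu]: there the adjacent consonants already agree in place (/ʃ/ and /ʃ/ are both postalveolar), so this form is consistent with the same rule.
/s/ is a voiceless alveolar fricative. The preceding trigger /b/ is bilabial, so /s/ must become bilabial as well.
A voiceless bilabial fricative is [ɸ], so the surface segment is [ɸ].

[tubɸeti]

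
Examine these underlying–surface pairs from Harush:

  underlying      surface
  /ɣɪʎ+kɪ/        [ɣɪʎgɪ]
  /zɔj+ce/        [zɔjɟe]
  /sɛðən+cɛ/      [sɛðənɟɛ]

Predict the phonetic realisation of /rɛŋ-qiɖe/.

[rɛŋɢiɖe]

The data show progressive voicing assimilation: /k/ → [g] after /ʎ/; /c/ → [ɟ] after /j/; /c/ → [ɟ] after /n/. In each pair only voicing changes, matching the preceding consonant, while place and manner stay constant.
/q/ is a voiceless uvular stop. The preceding trigger /ŋ/ is voiced, so /q/ must become voiced as well.
The voiced uvular stop is [ɢ], so /q/ → [ɢ].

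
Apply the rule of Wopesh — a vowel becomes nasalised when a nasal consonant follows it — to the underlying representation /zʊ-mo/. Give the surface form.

/ʊ/ sits next to the nasal /m/ and is therefore nasalised to [ʊ̃].

[zʊ̃mo]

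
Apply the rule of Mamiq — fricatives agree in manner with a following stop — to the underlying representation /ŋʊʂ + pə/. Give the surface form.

[ŋʊʈpə]

The rule targets /ʂ/ (voiceless retroflex fricative), which sits before the trigger /p/ (stop).
Changing only its manner to stop gives [ʈ] — the voiceless retroflex stop.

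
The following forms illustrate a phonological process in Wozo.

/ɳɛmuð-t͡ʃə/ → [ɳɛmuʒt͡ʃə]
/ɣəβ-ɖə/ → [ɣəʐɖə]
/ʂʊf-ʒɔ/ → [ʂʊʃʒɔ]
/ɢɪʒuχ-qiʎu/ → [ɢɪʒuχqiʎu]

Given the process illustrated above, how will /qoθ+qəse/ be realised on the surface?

The data show regressive place assimilation: /ð/ → [ʒ] before /t͡ʃ/; /β/ → [ʐ] before /ɖ/; /f/ → [ʃ] before /ʒ/. In each pair only place changes, matching the following consonant, while manner and voice stay constant.
No alternation appears in [ɢɪʒuχqiʎu]: there the adjacent consonants already agree in place (/χ/ and /q/ are both uvular), so this form is consistent with the same rule.
/θ/ is a voiceless dental fricative. The following trigger /q/ is uvular, so /θ/ must become uvular as well.
A voiceless uvular fricative is [χ], so the surface segment is [χ].

[qoχqəse]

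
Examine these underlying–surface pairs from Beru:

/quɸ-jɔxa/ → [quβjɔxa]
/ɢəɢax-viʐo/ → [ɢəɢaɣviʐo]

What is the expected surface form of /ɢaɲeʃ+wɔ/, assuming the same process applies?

[ɢaɲeʒwɔ]

The data show regressive voicing assimilation: /ɸ/ → [β] before /j/; /x/ → [ɣ] before /v/. In each pair only voicing changes, matching the following consonant, while place and manner stay constant.
/ʃ/ is a voiceless postalveolar fricative. The following trigger /w/ is voiced, so /ʃ/ must become voiced as well.
A voiced postalveolar fricative is [ʒ], so the surface segment is [ʒ].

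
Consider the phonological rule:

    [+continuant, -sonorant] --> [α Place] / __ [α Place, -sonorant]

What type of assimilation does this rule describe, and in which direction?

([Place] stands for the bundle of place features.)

The rule copies the place features (abbreviated [Place]) from the environment onto the target, so the assimilating feature is place.
Since the environment is written after the underscore, the trigger follows the target; the direction is regressive.

regressive place assimilation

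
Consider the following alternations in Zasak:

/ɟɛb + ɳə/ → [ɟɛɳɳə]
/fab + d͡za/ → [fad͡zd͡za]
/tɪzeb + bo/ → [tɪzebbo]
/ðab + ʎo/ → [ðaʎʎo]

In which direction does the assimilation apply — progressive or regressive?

Underlying /b/ is realised as [ɳ] next to /ɳ/; /ɳ/ itself does not change.
The output [ɳ] is identical to the trigger /ɳ/ — every feature (place, manner, voicing) has been copied — so this is total assimilation.
The other forms behave the same way: /b/ → [d͡z] before /d͡z/; /b/ → [ʎ] before /ʎ/ — in each case the output is a copy of the following consonant.
In [tɪzebbo] the two consonants at the boundary are already identical (/b/ + /b/), so the rule applies vacuously and nothing changes.
Since the segment that changes precedes the conditioning segment, the assimilation is regressive.

regressive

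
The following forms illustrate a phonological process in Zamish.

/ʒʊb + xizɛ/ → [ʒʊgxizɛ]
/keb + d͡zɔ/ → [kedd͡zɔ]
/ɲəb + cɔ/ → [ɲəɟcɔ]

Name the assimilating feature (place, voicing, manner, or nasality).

place

The segment that alternates is /b/, which surfaces as [g] when adjacent to /x/.
/b/ is bilabial while /x/ is velar; the output [g] is velar, matching the trigger — so the feature that spreads is place.
Checking the remaining alternations: /b/ → [d] before /d͡z/ (bilabial → alveolar, matching alveolar); /b/ → [ɟ] before /c/ (bilabial → palatal, matching palatal) — only place changes, and always toward the following segment.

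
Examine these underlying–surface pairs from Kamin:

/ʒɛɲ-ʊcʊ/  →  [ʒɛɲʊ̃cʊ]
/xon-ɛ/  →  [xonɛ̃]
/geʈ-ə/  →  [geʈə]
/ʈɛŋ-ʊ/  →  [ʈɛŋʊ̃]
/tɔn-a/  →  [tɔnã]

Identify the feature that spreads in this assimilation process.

The vowel /ʊ/ surfaces as nasalised [ʊ̃] next to the preceding nasal /ɲ/ — it has acquired the [+nasal] feature of its neighbour.
The other forms show the same pattern: /ɛ/ → [ɛ̃] after /n/; /ʊ/ → [ʊ̃] after /ŋ/; /a/ → [ã] after /n/ — each time a vowel is nasalised next to a preceding nasal.
No change occurs in [geʈə] because the vowel at the boundary is adjacent to an oral consonant, not a nasal (/ə/ next to /ʈ/).

nasality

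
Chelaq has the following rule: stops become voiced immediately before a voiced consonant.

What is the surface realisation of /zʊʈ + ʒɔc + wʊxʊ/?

[zʊɖʒɔɟwʊxʊ]

/ʈ/ is a voiceless retroflex stop. The following trigger /ʒ/ is voiced, so /ʈ/ must become voiced as well.
The voiced retroflex stop is [ɖ], so /ʈ/ → [ɖ].
The same rule applies at the second boundary: /c/ → [ɟ] next to /w/.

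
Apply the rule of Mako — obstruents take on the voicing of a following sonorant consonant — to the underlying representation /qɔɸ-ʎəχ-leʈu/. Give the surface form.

[qɔβʎəʁleʈu]

The rule targets /ɸ/ (voiceless bilabial fricative), which sits before the trigger /ʎ/ (voiced).
The voiced bilabial fricative is [β], so /ɸ/ → [β].
The same rule applies at the second boundary: /χ/ → [ʁ] next to /l/.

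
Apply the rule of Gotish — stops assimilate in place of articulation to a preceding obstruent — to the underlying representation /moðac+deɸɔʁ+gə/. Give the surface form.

/d/ is a voiced alveolar stop. The preceding trigger /c/ is palatal, so /d/ must become palatal as well.
Changing only its place to palatal gives [ɟ] — the voiced palatal stop.
The same rule applies at the second boundary: /g/ → [ɢ] next to /ʁ/.

[moðacɟeɸɔʁɢə]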